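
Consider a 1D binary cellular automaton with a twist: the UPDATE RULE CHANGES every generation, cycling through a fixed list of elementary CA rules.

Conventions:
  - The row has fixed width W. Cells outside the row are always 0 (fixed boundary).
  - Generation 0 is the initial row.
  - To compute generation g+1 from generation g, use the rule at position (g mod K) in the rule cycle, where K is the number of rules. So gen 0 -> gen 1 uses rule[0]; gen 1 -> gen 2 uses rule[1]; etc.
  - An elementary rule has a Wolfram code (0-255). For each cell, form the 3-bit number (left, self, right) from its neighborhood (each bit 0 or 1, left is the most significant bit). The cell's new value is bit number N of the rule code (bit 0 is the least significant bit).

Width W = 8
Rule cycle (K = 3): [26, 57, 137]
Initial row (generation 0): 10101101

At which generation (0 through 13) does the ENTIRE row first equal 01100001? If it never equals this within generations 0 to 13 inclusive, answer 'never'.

Answer: never

Derivation:
Gen 0: 10101101
Gen 1 (rule 26): 00001000
Gen 2 (rule 57): 11100111
Gen 3 (rule 137): 11000110
Gen 4 (rule 26): 10101101
Gen 5 (rule 57): 01011010
Gen 6 (rule 137): 00010000
Gen 7 (rule 26): 00101000
Gen 8 (rule 57): 10010111
Gen 9 (rule 137): 00000110
Gen 10 (rule 26): 00001101
Gen 11 (rule 57): 11101010
Gen 12 (rule 137): 11000000
Gen 13 (rule 26): 10100000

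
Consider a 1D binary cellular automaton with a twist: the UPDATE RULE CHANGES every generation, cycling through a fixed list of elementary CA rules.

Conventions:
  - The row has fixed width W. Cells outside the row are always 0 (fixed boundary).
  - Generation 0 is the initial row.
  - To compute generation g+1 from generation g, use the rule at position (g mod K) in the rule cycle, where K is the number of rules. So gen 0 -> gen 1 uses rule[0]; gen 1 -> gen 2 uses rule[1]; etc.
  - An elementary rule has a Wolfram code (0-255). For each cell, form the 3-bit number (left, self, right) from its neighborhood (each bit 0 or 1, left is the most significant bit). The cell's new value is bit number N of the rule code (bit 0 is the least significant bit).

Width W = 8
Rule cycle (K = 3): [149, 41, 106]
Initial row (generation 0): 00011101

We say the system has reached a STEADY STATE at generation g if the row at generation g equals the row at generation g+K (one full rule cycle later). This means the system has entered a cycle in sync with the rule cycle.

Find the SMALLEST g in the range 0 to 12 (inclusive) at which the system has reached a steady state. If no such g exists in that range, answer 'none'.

Answer: 2

Derivation:
Gen 0: 00011101
Gen 1 (rule 149): 11001001
Gen 2 (rule 41): 10000000
Gen 3 (rule 106): 00000000
Gen 4 (rule 149): 11111111
Gen 5 (rule 41): 10000000
Gen 6 (rule 106): 00000000
Gen 7 (rule 149): 11111111
Gen 8 (rule 41): 10000000
Gen 9 (rule 106): 00000000
Gen 10 (rule 149): 11111111
Gen 11 (rule 41): 10000000
Gen 12 (rule 106): 00000000
Gen 13 (rule 149): 11111111
Gen 14 (rule 41): 10000000
Gen 15 (rule 106): 00000000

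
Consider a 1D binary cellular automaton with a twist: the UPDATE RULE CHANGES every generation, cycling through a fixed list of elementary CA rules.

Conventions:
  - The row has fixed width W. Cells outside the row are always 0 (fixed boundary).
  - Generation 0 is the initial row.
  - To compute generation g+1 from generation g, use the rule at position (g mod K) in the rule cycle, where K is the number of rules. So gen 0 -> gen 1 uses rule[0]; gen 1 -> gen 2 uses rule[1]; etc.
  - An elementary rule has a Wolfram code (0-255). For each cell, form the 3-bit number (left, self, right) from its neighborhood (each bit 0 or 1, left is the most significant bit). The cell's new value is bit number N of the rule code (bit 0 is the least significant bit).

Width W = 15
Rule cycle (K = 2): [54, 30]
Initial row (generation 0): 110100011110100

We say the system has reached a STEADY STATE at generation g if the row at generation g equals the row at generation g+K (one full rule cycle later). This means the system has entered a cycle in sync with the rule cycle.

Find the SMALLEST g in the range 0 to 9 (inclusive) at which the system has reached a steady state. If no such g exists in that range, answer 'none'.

Gen 0: 110100011110100
Gen 1 (rule 54): 001110100001110
Gen 2 (rule 30): 011000110011001
Gen 3 (rule 54): 100101001100111
Gen 4 (rule 30): 111101111011100
Gen 5 (rule 54): 000010000100010
Gen 6 (rule 30): 000111001110111
Gen 7 (rule 54): 001000110001000
Gen 8 (rule 30): 011101101011100
Gen 9 (rule 54): 100010011100010
Gen 10 (rule 30): 110111110010111
Gen 11 (rule 54): 001000001111000

Answer: none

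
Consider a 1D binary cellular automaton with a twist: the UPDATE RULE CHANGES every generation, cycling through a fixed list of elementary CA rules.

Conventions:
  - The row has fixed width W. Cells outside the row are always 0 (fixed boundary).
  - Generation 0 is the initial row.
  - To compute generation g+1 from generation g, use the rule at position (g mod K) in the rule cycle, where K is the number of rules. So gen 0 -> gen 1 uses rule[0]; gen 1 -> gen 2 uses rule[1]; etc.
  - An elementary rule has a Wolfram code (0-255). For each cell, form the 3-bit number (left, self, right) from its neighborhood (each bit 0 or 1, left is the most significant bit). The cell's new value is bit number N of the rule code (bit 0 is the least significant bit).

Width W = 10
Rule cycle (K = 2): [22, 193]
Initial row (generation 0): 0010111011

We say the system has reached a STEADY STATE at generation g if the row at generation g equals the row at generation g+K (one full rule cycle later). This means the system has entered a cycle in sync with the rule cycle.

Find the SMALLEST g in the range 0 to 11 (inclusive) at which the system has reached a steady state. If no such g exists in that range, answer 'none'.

Gen 0: 0010111011
Gen 1 (rule 22): 0110000000
Gen 2 (rule 193): 0010111111
Gen 3 (rule 22): 0110000000
Gen 4 (rule 193): 0010111111
Gen 5 (rule 22): 0110000000
Gen 6 (rule 193): 0010111111
Gen 7 (rule 22): 0110000000
Gen 8 (rule 193): 0010111111
Gen 9 (rule 22): 0110000000
Gen 10 (rule 193): 0010111111
Gen 11 (rule 22): 0110000000
Gen 12 (rule 193): 0010111111
Gen 13 (rule 22): 0110000000

Answer: 1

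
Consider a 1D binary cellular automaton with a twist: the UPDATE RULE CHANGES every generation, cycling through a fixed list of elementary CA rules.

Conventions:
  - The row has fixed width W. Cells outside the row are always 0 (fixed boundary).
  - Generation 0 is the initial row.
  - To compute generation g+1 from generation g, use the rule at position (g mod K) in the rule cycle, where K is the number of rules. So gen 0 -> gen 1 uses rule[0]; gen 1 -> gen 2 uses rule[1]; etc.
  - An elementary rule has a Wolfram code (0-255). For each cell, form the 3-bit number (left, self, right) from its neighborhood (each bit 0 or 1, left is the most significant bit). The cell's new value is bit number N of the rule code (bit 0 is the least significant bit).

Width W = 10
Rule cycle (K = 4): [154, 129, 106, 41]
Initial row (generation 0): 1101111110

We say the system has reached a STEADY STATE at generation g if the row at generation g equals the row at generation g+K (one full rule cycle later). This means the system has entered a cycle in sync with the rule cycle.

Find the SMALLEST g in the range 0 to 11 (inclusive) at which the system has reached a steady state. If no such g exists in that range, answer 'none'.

Answer: 5

Derivation:
Gen 0: 1101111110
Gen 1 (rule 154): 1001111101
Gen 2 (rule 129): 0000111000
Gen 3 (rule 106): 0001101000
Gen 4 (rule 41): 1101010011
Gen 5 (rule 154): 1000001110
Gen 6 (rule 129): 0011100100
Gen 7 (rule 106): 0110101000
Gen 8 (rule 41): 0101010011
Gen 9 (rule 154): 1000001110
Gen 10 (rule 129): 0011100100
Gen 11 (rule 106): 0110101000
Gen 12 (rule 41): 0101010011
Gen 13 (rule 154): 1000001110
Gen 14 (rule 129): 0011100100
Gen 15 (rule 106): 0110101000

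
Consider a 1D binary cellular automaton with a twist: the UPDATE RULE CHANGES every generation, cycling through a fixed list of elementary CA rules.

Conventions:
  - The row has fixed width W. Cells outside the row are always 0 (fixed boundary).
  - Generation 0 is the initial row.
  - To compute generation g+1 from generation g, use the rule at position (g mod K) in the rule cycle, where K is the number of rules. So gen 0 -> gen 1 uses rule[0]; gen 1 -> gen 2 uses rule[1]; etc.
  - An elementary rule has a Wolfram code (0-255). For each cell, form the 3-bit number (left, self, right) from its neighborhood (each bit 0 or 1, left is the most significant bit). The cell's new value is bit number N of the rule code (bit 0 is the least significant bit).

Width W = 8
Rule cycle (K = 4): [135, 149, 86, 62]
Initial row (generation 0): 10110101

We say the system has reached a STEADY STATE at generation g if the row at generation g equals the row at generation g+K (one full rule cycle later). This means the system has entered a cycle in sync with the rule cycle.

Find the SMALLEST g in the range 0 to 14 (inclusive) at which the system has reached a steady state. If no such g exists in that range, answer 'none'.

Answer: 3

Derivation:
Gen 0: 10110101
Gen 1 (rule 135): 10000101
Gen 2 (rule 149): 11110101
Gen 3 (rule 86): 00010101
Gen 4 (rule 62): 00111111
Gen 5 (rule 135): 11011110
Gen 6 (rule 149): 00001101
Gen 7 (rule 86): 00010101
Gen 8 (rule 62): 00111111
Gen 9 (rule 135): 11011110
Gen 10 (rule 149): 00001101
Gen 11 (rule 86): 00010101
Gen 12 (rule 62): 00111111
Gen 13 (rule 135): 11011110
Gen 14 (rule 149): 00001101
Gen 15 (rule 86): 00010101
Gen 16 (rule 62): 00111111
Gen 17 (rule 135): 11011110
Gen 18 (rule 149): 00001101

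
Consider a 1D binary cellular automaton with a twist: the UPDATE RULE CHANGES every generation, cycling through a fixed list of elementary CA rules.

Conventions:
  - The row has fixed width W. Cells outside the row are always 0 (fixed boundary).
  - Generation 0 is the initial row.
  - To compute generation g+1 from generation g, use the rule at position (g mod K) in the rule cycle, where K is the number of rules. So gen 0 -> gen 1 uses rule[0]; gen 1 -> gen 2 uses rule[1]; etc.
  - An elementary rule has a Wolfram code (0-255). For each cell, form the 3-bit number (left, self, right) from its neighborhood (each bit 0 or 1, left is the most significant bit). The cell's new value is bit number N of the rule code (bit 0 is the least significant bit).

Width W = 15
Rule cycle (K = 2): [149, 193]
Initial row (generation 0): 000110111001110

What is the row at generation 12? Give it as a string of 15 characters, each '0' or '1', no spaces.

Answer: 000011101100100

Derivation:
Gen 0: 000110111001110
Gen 1 (rule 149): 110000010100101
Gen 2 (rule 193): 010111000000000
Gen 3 (rule 149): 010010111111111
Gen 4 (rule 193): 000000011111111
Gen 5 (rule 149): 111111001111110
Gen 6 (rule 193): 011111000111110
Gen 7 (rule 149): 001110110011101
Gen 8 (rule 193): 100110010001100
Gen 9 (rule 149): 110001011100011
Gen 10 (rule 193): 010100001101001
Gen 11 (rule 149): 010111100001101
Gen 12 (rule 193): 000011101100100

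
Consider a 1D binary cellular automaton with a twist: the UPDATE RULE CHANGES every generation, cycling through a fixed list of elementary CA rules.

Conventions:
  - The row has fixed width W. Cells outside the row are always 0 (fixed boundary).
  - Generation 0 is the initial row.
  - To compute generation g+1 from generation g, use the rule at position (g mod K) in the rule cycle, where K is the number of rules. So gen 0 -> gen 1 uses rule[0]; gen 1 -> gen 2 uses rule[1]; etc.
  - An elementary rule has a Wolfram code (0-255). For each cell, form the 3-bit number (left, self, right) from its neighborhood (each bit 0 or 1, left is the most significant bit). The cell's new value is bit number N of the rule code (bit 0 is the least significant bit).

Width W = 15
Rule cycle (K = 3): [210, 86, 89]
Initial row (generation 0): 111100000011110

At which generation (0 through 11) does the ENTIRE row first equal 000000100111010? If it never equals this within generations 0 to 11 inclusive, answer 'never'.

Answer: never

Derivation:
Gen 0: 111100000011110
Gen 1 (rule 210): 011110000101111
Gen 2 (rule 86): 100011001100001
Gen 3 (rule 89): 011011101111100
Gen 4 (rule 210): 101001100111110
Gen 5 (rule 86): 101110111000011
Gen 6 (rule 89): 001010101111011
Gen 7 (rule 210): 010000000111001
Gen 8 (rule 86): 111000001001111
Gen 9 (rule 89): 101111100101001
Gen 10 (rule 210): 000111111000110
Gen 11 (rule 86): 001000001101011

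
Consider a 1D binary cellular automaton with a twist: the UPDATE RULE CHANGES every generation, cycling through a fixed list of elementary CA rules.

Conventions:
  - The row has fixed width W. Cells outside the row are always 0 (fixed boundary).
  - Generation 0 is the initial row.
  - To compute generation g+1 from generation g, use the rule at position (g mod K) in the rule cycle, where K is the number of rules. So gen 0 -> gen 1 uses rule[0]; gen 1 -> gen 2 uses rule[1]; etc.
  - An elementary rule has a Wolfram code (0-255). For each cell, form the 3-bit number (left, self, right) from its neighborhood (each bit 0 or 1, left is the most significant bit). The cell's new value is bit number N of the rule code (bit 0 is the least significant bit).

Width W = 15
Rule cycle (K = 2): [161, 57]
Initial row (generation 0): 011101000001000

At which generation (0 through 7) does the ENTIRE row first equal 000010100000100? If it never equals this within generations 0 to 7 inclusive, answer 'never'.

Gen 0: 011101000001000
Gen 1 (rule 161): 001010011100011
Gen 2 (rule 57): 100101010011010
Gen 3 (rule 161): 000010100000100
Gen 4 (rule 57): 111001011110011
Gen 5 (rule 161): 010000101100000
Gen 6 (rule 57): 001110011011111
Gen 7 (rule 161): 100100000101110

Answer: 3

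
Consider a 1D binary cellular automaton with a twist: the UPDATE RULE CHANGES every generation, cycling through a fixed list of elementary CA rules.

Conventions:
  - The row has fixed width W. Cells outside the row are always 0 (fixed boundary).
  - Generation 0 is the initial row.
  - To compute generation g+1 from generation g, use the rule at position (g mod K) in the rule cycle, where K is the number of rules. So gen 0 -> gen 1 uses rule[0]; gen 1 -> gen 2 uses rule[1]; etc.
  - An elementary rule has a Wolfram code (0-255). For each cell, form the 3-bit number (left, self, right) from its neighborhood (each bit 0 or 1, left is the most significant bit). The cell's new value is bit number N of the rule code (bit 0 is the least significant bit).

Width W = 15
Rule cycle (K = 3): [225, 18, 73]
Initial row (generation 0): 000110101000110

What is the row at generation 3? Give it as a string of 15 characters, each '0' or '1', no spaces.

Gen 0: 000110101000110
Gen 1 (rule 225): 110011010010010
Gen 2 (rule 18): 001100001101101
Gen 3 (rule 73): 101101101101100

Answer: 101101101101100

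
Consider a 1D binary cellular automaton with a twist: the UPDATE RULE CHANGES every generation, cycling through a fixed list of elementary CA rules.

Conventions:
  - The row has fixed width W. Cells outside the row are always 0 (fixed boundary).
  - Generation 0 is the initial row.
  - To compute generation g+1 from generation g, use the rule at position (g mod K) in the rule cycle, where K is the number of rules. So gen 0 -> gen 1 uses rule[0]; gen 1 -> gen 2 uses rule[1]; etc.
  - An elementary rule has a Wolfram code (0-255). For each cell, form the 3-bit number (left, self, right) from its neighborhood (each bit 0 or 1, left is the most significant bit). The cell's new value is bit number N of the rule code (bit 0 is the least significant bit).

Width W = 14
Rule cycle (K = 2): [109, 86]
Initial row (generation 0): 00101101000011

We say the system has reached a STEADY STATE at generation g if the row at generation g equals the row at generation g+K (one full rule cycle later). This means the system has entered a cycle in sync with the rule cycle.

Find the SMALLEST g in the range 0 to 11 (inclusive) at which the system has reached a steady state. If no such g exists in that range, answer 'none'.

Answer: none

Derivation:
Gen 0: 00101101000011
Gen 1 (rule 109): 10111111011011
Gen 2 (rule 86): 10000001001001
Gen 3 (rule 109): 10111101001001
Gen 4 (rule 86): 10000101111111
Gen 5 (rule 109): 10110111000001
Gen 6 (rule 86): 10010001100011
Gen 7 (rule 109): 10010101101011
Gen 8 (rule 86): 11110100101001
Gen 9 (rule 109): 10011100111001
Gen 10 (rule 86): 11100111001111
Gen 11 (rule 109): 10100101001001
Gen 12 (rule 86): 10111101111111
Gen 13 (rule 109): 11100111000001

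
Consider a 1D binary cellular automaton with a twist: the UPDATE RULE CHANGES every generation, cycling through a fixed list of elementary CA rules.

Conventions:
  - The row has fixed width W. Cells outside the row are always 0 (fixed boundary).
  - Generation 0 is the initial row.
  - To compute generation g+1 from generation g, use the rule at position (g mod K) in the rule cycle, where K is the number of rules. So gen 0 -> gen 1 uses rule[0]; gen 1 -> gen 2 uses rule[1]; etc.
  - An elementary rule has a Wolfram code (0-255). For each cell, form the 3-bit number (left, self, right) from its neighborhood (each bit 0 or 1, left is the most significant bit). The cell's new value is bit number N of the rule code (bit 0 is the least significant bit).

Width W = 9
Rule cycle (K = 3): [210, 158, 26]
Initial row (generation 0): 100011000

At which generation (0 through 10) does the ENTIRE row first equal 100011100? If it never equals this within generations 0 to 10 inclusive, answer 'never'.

Gen 0: 100011000
Gen 1 (rule 210): 010101100
Gen 2 (rule 158): 110101010
Gen 3 (rule 26): 100000001
Gen 4 (rule 210): 010000010
Gen 5 (rule 158): 111000111
Gen 6 (rule 26): 100101100
Gen 7 (rule 210): 011000110
Gen 8 (rule 158): 110101101
Gen 9 (rule 26): 100001000
Gen 10 (rule 210): 010010100

Answer: never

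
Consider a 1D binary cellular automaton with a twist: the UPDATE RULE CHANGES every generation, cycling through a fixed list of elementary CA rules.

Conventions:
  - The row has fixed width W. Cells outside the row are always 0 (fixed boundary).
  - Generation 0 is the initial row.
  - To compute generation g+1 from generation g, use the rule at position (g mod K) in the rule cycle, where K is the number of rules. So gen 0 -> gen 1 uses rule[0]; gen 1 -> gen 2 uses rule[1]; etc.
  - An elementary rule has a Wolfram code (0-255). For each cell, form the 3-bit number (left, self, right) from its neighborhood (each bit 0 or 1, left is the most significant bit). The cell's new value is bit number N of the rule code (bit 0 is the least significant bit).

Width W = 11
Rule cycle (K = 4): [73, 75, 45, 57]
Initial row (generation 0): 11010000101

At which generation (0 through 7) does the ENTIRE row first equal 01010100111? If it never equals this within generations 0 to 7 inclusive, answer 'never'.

Gen 0: 11010000101
Gen 1 (rule 73): 11000110000
Gen 2 (rule 75): 11011110111
Gen 3 (rule 45): 10110001100
Gen 4 (rule 57): 01101101011
Gen 5 (rule 73): 01101100011
Gen 6 (rule 75): 11101101111
Gen 7 (rule 45): 10011011000

Answer: never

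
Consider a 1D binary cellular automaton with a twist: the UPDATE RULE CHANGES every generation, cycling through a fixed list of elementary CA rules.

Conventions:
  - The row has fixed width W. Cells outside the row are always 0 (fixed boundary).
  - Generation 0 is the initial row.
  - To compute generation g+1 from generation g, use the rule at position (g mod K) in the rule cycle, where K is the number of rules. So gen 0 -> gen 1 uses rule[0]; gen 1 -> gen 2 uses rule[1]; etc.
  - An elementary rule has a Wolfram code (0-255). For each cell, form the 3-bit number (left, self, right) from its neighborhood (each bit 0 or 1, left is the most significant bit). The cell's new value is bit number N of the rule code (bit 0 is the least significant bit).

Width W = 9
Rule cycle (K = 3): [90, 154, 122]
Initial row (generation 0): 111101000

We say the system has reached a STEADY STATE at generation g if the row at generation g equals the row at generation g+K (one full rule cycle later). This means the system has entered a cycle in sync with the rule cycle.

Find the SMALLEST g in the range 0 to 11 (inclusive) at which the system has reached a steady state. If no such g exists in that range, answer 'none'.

Answer: 7

Derivation:
Gen 0: 111101000
Gen 1 (rule 90): 100100100
Gen 2 (rule 154): 011011010
Gen 3 (rule 122): 111111101
Gen 4 (rule 90): 100000100
Gen 5 (rule 154): 010001010
Gen 6 (rule 122): 101010101
Gen 7 (rule 90): 000000000
Gen 8 (rule 154): 000000000
Gen 9 (rule 122): 000000000
Gen 10 (rule 90): 000000000
Gen 11 (rule 154): 000000000
Gen 12 (rule 122): 000000000
Gen 13 (rule 90): 000000000
Gen 14 (rule 154): 000000000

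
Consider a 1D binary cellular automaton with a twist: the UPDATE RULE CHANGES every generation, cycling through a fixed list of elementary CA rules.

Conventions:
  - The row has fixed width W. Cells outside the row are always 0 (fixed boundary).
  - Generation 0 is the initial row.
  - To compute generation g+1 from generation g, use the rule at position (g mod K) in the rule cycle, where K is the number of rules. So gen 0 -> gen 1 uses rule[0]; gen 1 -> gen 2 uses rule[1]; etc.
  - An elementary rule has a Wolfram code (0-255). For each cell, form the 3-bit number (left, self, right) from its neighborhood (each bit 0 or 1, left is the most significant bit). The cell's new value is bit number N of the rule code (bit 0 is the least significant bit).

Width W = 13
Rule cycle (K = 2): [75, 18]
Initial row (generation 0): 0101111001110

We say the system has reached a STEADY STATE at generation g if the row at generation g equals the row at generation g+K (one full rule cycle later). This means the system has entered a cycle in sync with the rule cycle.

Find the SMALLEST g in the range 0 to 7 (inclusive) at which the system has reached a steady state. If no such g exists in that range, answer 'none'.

Gen 0: 0101111001110
Gen 1 (rule 75): 1001001011010
Gen 2 (rule 18): 0110110000001
Gen 3 (rule 75): 1110110111110
Gen 4 (rule 18): 0000000000001
Gen 5 (rule 75): 1111111111110
Gen 6 (rule 18): 0000000000001
Gen 7 (rule 75): 1111111111110
Gen 8 (rule 18): 0000000000001
Gen 9 (rule 75): 1111111111110

Answer: 4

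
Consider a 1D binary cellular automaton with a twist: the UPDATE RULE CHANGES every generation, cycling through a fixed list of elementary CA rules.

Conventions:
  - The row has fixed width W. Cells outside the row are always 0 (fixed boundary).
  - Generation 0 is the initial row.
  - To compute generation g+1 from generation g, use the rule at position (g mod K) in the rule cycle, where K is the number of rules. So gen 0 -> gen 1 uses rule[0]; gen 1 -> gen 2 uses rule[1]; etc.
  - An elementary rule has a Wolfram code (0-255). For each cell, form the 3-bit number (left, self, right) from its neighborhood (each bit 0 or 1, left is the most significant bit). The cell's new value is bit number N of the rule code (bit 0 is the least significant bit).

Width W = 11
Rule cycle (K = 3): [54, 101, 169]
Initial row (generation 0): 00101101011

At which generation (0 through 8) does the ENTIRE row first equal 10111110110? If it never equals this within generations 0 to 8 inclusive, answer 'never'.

Answer: never

Derivation:
Gen 0: 00101101011
Gen 1 (rule 54): 01110011100
Gen 2 (rule 101): 00010000101
Gen 3 (rule 169): 11000110010
Gen 4 (rule 54): 00101001111
Gen 5 (rule 101): 10111000001
Gen 6 (rule 169): 01110011100
Gen 7 (rule 54): 10001100010
Gen 8 (rule 101): 10100101010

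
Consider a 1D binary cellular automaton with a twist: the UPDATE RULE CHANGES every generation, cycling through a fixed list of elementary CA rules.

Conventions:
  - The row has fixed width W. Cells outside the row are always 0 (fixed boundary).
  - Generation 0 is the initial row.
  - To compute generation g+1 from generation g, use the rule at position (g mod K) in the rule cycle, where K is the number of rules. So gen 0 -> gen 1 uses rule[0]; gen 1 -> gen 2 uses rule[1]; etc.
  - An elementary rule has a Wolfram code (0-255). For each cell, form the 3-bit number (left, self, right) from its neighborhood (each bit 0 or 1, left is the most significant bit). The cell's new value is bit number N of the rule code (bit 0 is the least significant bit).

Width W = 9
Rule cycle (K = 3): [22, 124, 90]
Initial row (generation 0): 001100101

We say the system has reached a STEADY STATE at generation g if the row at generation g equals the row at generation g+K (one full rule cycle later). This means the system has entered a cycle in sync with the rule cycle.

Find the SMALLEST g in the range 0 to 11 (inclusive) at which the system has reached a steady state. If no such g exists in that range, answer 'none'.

Answer: 10

Derivation:
Gen 0: 001100101
Gen 1 (rule 22): 010011101
Gen 2 (rule 124): 011010111
Gen 3 (rule 90): 111000101
Gen 4 (rule 22): 000101101
Gen 5 (rule 124): 000111111
Gen 6 (rule 90): 001100001
Gen 7 (rule 22): 010010011
Gen 8 (rule 124): 011011011
Gen 9 (rule 90): 111011011
Gen 10 (rule 22): 000000000
Gen 11 (rule 124): 000000000
Gen 12 (rule 90): 000000000
Gen 13 (rule 22): 000000000
Gen 14 (rule 124): 000000000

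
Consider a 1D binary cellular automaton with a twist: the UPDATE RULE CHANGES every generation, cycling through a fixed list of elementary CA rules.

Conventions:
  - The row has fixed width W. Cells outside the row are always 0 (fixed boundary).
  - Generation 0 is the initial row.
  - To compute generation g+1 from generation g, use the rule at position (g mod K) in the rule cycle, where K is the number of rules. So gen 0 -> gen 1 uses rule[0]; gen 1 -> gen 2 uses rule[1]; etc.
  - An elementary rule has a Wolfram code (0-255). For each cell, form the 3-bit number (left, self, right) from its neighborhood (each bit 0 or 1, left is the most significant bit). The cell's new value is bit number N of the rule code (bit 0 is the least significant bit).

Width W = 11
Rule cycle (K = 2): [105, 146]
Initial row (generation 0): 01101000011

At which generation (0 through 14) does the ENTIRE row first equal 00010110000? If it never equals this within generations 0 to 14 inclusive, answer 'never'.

Gen 0: 01101000011
Gen 1 (rule 105): 01110011011
Gen 2 (rule 146): 10101100000
Gen 3 (rule 105): 01011101111
Gen 4 (rule 146): 10001000110
Gen 5 (rule 105): 00100010110
Gen 6 (rule 146): 01010100001
Gen 7 (rule 105): 00101001100
Gen 8 (rule 146): 01000110010
Gen 9 (rule 105): 00010110000
Gen 10 (rule 146): 00100001000
Gen 11 (rule 105): 10001100011
Gen 12 (rule 146): 01010010100
Gen 13 (rule 105): 00100001001
Gen 14 (rule 146): 01010010110

Answer: 9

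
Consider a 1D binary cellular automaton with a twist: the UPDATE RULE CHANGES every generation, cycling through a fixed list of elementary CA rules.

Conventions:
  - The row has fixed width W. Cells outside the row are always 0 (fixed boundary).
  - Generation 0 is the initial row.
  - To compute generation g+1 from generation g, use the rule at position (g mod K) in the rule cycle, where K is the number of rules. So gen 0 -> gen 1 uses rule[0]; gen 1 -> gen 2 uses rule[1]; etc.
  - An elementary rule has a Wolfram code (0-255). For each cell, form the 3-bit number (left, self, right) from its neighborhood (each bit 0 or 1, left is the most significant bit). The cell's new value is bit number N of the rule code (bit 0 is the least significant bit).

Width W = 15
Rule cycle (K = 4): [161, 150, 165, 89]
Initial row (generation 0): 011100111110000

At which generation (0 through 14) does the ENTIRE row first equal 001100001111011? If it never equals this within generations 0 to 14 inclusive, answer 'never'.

Gen 0: 011100111110000
Gen 1 (rule 161): 001000011100111
Gen 2 (rule 150): 011100101011010
Gen 3 (rule 165): 001000111100110
Gen 4 (rule 89): 100110100110111
Gen 5 (rule 161): 000001000001010
Gen 6 (rule 150): 000011100011011
Gen 7 (rule 165): 111001001000100
Gen 8 (rule 89): 101100100110011
Gen 9 (rule 161): 010000000000000
Gen 10 (rule 150): 111000000000000
Gen 11 (rule 165): 010011111111111
Gen 12 (rule 89): 001010000000001
Gen 13 (rule 161): 100100111111100
Gen 14 (rule 150): 111111011111010

Answer: never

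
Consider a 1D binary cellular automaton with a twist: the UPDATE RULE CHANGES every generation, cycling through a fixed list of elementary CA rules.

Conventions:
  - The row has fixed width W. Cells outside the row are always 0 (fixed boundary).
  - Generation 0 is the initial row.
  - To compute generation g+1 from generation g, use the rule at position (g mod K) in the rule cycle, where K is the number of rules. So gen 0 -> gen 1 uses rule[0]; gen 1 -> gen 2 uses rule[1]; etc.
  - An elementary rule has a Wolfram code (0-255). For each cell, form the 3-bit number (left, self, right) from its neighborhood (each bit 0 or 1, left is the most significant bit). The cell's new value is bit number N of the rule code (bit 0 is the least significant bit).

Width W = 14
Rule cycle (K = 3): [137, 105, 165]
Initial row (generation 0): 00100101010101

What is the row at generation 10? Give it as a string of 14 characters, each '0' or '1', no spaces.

Answer: 00000000001111

Derivation:
Gen 0: 00100101010101
Gen 1 (rule 137): 10000000000000
Gen 2 (rule 105): 00111111111111
Gen 3 (rule 165): 10011111111110
Gen 4 (rule 137): 00011111111100
Gen 5 (rule 105): 11010000000101
Gen 6 (rule 165): 00110111110111
Gen 7 (rule 137): 10100111100110
Gen 8 (rule 105): 01000100100110
Gen 9 (rule 165): 01010100100000
Gen 10 (rule 137): 00000000001111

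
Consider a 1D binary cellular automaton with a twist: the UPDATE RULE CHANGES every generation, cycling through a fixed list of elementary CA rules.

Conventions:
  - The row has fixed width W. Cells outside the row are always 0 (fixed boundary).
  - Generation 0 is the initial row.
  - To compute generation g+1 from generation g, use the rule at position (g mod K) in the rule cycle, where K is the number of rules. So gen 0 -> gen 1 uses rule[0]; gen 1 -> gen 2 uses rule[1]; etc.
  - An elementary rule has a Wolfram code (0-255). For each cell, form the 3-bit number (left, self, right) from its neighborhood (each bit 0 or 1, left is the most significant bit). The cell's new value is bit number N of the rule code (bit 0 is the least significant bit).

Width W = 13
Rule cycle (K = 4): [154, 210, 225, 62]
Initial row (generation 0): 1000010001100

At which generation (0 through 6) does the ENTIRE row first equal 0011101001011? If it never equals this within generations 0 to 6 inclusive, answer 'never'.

Answer: never

Derivation:
Gen 0: 1000010001100
Gen 1 (rule 154): 0100101011010
Gen 2 (rule 210): 1011000001001
Gen 3 (rule 225): 0101011100000
Gen 4 (rule 62): 1111110010000
Gen 5 (rule 154): 1111101101000
Gen 6 (rule 210): 0111100100100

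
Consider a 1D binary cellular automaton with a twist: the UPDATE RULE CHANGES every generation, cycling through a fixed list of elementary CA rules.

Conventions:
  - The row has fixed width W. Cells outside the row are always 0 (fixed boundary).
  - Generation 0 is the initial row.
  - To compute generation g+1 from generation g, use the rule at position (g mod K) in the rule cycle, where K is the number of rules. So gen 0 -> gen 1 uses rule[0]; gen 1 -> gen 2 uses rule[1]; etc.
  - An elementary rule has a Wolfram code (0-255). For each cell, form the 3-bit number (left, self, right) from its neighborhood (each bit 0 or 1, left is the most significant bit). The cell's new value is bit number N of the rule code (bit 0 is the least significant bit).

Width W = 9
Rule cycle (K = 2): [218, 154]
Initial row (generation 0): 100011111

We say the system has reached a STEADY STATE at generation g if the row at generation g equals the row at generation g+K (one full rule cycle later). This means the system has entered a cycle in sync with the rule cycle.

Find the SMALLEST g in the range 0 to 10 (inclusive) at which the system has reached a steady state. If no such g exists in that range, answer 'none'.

Answer: 4

Derivation:
Gen 0: 100011111
Gen 1 (rule 218): 010111111
Gen 2 (rule 154): 100111110
Gen 3 (rule 218): 011111111
Gen 4 (rule 154): 111111110
Gen 5 (rule 218): 111111111
Gen 6 (rule 154): 111111110
Gen 7 (rule 218): 111111111
Gen 8 (rule 154): 111111110
Gen 9 (rule 218): 111111111
Gen 10 (rule 154): 111111110
Gen 11 (rule 218): 111111111
Gen 12 (rule 154): 111111110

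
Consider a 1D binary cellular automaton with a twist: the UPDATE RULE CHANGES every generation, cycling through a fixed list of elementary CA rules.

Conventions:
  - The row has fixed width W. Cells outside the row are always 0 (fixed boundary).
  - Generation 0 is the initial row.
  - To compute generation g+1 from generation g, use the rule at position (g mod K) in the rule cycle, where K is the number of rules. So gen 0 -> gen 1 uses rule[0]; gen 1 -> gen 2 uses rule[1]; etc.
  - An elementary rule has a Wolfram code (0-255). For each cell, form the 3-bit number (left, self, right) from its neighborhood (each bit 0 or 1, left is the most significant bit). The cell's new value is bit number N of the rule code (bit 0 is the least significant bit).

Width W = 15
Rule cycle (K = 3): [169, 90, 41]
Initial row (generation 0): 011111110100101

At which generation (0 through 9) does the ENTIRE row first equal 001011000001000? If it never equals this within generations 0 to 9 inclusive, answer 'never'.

Answer: 8

Derivation:
Gen 0: 011111110100101
Gen 1 (rule 169): 011111101000010
Gen 2 (rule 90): 110000100100101
Gen 3 (rule 41): 100110000000010
Gen 4 (rule 169): 000100111111000
Gen 5 (rule 90): 001011100001100
Gen 6 (rule 41): 100110001101001
Gen 7 (rule 169): 000100101010000
Gen 8 (rule 90): 001011000001000
Gen 9 (rule 41): 100110011100011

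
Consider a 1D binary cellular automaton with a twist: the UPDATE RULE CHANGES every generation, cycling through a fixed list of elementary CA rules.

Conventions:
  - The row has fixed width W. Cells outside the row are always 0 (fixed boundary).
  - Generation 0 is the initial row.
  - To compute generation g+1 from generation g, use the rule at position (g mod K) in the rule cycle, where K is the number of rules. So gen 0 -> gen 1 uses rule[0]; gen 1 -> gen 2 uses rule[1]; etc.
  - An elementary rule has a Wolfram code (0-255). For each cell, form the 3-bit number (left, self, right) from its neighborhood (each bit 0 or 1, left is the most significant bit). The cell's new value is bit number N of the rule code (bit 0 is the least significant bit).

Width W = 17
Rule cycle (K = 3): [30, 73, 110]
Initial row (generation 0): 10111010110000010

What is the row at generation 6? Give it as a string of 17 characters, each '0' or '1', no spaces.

Gen 0: 10111010110000010
Gen 1 (rule 30): 10100010101000111
Gen 2 (rule 73): 00001000000010101
Gen 3 (rule 110): 00011000000111111
Gen 4 (rule 30): 00110100001100000
Gen 5 (rule 73): 10110001101101111
Gen 6 (rule 110): 11110011111111001

Answer: 11110011111111001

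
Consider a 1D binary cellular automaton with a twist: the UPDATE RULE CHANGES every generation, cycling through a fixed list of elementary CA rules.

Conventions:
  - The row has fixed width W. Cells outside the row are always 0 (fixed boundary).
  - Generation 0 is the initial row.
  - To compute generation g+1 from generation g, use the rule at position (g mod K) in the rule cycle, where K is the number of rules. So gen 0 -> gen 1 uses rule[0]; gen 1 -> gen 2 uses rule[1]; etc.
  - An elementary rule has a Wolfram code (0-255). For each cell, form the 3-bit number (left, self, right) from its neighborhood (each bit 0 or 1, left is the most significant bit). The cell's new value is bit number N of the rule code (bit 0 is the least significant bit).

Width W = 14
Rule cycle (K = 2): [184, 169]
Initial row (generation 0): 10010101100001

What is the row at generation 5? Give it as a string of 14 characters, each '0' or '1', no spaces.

Answer: 11101001011010

Derivation:
Gen 0: 10010101100001
Gen 1 (rule 184): 01001011010000
Gen 2 (rule 169): 00000110100111
Gen 3 (rule 184): 00000101010110
Gen 4 (rule 169): 11110010101100
Gen 5 (rule 184): 11101001011010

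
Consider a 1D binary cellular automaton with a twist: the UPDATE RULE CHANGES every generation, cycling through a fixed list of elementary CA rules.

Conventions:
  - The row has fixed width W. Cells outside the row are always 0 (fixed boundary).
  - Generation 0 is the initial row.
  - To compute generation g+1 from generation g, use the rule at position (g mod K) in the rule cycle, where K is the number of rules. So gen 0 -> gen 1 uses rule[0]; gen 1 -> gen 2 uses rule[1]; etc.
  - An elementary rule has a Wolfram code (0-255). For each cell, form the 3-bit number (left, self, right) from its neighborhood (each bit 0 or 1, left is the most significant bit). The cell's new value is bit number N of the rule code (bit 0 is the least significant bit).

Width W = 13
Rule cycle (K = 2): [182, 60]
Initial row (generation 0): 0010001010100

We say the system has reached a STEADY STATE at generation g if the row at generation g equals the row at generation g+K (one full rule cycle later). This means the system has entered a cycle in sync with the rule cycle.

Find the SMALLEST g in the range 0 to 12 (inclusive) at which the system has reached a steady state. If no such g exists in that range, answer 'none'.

Gen 0: 0010001010100
Gen 1 (rule 182): 0111011111110
Gen 2 (rule 60): 0100110000001
Gen 3 (rule 182): 1111001000011
Gen 4 (rule 60): 1000101100010
Gen 5 (rule 182): 1101110010111
Gen 6 (rule 60): 1011001011100
Gen 7 (rule 182): 1100111101010
Gen 8 (rule 60): 1010100011111
Gen 9 (rule 182): 1111110101110
Gen 10 (rule 60): 1000001111001
Gen 11 (rule 182): 1100010110111
Gen 12 (rule 60): 1010011101100
Gen 13 (rule 182): 1111101010010
Gen 14 (rule 60): 1000011111011

Answer: none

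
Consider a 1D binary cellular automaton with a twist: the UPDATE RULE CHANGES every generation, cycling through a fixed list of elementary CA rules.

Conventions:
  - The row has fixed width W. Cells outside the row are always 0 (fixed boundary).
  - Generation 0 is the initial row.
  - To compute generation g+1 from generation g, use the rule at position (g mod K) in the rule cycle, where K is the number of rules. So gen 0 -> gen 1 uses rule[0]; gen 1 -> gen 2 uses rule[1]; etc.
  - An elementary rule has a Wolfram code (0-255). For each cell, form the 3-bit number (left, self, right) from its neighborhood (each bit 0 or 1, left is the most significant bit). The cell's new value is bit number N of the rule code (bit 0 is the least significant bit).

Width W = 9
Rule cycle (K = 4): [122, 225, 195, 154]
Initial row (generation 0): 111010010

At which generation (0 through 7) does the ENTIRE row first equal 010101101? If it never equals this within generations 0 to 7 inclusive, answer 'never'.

Gen 0: 111010010
Gen 1 (rule 122): 101101101
Gen 2 (rule 225): 010110110
Gen 3 (rule 195): 100010010
Gen 4 (rule 154): 010101101
Gen 5 (rule 122): 101011110
Gen 6 (rule 225): 010101110
Gen 7 (rule 195): 100000110

Answer: 4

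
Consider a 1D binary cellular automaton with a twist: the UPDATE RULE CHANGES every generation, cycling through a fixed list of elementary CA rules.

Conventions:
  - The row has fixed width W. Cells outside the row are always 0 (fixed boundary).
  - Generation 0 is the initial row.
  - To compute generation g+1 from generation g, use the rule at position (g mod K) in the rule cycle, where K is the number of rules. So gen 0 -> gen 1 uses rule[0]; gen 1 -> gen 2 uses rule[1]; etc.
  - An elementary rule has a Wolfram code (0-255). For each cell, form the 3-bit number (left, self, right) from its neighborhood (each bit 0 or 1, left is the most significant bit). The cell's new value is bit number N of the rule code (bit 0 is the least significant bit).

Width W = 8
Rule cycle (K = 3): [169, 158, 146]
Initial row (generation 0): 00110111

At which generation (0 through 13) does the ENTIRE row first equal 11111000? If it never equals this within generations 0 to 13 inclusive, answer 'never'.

Gen 0: 00110111
Gen 1 (rule 169): 10101110
Gen 2 (rule 158): 10101101
Gen 3 (rule 146): 00000000
Gen 4 (rule 169): 11111111
Gen 5 (rule 158): 11111110
Gen 6 (rule 146): 01111101
Gen 7 (rule 169): 01111010
Gen 8 (rule 158): 11110011
Gen 9 (rule 146): 01101100
Gen 10 (rule 169): 01011001
Gen 11 (rule 158): 11010111
Gen 12 (rule 146): 00000010
Gen 13 (rule 169): 11111000

Answer: 13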